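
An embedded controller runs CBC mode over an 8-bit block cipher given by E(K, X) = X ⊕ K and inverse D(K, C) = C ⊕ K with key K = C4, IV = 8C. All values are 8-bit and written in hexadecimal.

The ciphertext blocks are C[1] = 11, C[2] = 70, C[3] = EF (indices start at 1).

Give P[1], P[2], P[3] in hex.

P[1] = 59, P[2] = A5, P[3] = 5B

CBC decryption: P_i = D(K, C_i) ⊕ C_{i−1}, with C_{0} = IV.
P[1]: D(K, 11) = D5; D5 ⊕ 8C = 59.
P[2]: D(K, 70) = B4; B4 ⊕ 11 = A5.
P[3]: D(K, EF) = 2B; 2B ⊕ 70 = 5B.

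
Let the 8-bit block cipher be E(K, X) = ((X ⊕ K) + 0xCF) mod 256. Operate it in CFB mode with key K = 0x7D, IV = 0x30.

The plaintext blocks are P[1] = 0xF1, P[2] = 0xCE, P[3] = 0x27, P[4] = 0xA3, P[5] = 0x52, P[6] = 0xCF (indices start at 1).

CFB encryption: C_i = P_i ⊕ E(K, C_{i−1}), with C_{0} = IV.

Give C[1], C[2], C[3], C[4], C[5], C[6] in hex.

C[1]: E(K, 0x30) = 0x1C; 0xF1 ⊕ 0x1C = 0xED.
C[2]: E(K, 0xED) = 0x5F; 0xCE ⊕ 0x5F = 0x91.
C[3]: E(K, 0x91) = 0xBB; 0x27 ⊕ 0xBB = 0x9C.
C[4]: E(K, 0x9C) = 0xB0; 0xA3 ⊕ 0xB0 = 0x13.
C[5]: E(K, 0x13) = 0x3D; 0x52 ⊕ 0x3D = 0x6F.
C[6]: E(K, 0x6F) = 0xE1; 0xCF ⊕ 0xE1 = 0x2E.

C[1] = 0xED, C[2] = 0x91, C[3] = 0x9C, C[4] = 0x13, C[5] = 0x6F, C[6] = 0x2E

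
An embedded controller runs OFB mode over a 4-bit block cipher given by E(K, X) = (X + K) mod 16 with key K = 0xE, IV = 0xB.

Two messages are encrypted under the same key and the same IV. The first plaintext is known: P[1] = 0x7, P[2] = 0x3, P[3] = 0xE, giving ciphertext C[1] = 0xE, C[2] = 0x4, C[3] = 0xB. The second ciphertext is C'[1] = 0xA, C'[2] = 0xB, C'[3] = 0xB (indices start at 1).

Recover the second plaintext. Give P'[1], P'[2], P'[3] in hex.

In OFB with a reused IV, both messages share the same keystream S_i, so C_i ⊕ C'_i = P_i ⊕ P'_i and thus P'_i = P_i ⊕ C_i ⊕ C'_i.
P'[1]: 0x7 ⊕ 0xE ⊕ 0xA = 0x3.
P'[2]: 0x3 ⊕ 0x4 ⊕ 0xB = 0xC.
P'[3]: 0xE ⊕ 0xB ⊕ 0xB = 0xE.

P'[1] = 0x3, P'[2] = 0xC, P'[3] = 0xE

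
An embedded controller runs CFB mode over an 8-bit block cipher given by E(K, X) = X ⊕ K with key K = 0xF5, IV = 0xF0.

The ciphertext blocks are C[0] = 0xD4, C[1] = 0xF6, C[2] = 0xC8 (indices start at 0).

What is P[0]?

CFB decryption: P_i = C_i ⊕ E(K, C_{i−1}), with C_{−1} = IV.
P[0]: E(K, 0xF0) = 0x05; 0xD4 ⊕ 0x05 = 0xD1.

P[0] = 0xD1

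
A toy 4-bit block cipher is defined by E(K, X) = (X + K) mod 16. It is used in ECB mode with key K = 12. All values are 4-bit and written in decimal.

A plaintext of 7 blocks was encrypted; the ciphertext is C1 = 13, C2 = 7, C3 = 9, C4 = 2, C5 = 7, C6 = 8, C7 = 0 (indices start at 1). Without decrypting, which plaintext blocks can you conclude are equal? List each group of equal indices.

ECB encrypts each block independently with the same key, so equal ciphertext blocks imply equal plaintext blocks.
C2 = C5 = 7, so P2 = P5.

P2 = P5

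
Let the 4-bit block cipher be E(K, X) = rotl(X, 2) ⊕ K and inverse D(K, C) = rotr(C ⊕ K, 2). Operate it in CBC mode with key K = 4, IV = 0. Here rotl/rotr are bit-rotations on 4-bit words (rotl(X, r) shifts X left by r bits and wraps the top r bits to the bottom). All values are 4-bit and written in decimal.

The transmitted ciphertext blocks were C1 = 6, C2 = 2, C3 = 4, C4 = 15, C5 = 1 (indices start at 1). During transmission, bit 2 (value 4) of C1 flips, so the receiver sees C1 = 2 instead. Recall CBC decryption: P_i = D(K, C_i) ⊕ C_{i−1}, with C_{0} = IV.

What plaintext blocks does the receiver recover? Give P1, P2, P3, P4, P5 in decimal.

Only C1 changed, to 2. In CBC, a change in C_i garbles P_i and flips the same bit in P_{i+1}. Decrypting the received ciphertext:
P1: D(K, 2) = 9; 9 ⊕ 0 = 9.
P2: D(K, 2) = 9; 9 ⊕ 2 = 11.
P3: D(K, 4) = 0; 0 ⊕ 2 = 2.
P4: D(K, 15) = 14; 14 ⊕ 4 = 10.
P5: D(K, 1) = 5; 5 ⊕ 15 = 10.
Blocks that differ from the original plaintext: P1, P2.

P1 = 9, P2 = 11, P3 = 2, P4 = 10, P5 = 10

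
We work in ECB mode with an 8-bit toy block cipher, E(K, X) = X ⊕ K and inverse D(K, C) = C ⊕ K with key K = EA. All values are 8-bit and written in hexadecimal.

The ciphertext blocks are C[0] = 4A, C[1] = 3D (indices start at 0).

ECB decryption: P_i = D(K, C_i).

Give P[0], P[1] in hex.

P[0]: D(K, 4A) = A0.
P[1]: D(K, 3D) = D7.

P[0] = A0, P[1] = D7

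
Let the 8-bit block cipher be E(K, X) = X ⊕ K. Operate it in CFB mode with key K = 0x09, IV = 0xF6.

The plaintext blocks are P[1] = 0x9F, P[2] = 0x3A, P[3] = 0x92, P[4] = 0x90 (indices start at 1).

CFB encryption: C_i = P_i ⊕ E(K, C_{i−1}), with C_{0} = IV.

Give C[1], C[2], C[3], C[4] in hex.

C[1]: E(K, 0xF6) = 0xFF; 0x9F ⊕ 0xFF = 0x60.
C[2]: E(K, 0x60) = 0x69; 0x3A ⊕ 0x69 = 0x53.
C[3]: E(K, 0x53) = 0x5A; 0x92 ⊕ 0x5A = 0xC8.
C[4]: E(K, 0xC8) = 0xC1; 0x90 ⊕ 0xC1 = 0x51.

C[1] = 0x60, C[2] = 0x53, C[3] = 0xC8, C[4] = 0x51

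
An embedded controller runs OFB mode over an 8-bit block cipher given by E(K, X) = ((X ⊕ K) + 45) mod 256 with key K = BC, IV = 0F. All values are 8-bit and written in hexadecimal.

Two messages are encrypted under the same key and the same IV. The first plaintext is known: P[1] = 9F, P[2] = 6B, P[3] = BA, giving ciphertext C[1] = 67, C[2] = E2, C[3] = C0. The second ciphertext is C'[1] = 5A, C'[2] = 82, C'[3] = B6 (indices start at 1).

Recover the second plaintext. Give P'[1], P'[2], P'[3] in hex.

In OFB with a reused IV, both messages share the same keystream S_i, so C_i ⊕ C'_i = P_i ⊕ P'_i and thus P'_i = P_i ⊕ C_i ⊕ C'_i.
P'[1]: 9F ⊕ 67 ⊕ 5A = A2.
P'[2]: 6B ⊕ E2 ⊕ 82 = 0B.
P'[3]: BA ⊕ C0 ⊕ B6 = CC.

P'[1] = A2, P'[2] = 0B, P'[3] = CC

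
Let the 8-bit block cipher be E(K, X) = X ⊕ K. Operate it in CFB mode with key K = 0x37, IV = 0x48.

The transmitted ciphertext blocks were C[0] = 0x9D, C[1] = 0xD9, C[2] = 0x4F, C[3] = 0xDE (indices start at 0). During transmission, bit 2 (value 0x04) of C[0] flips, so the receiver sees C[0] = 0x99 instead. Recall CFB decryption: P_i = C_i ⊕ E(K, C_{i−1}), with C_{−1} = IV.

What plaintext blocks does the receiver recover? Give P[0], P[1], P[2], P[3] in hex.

P[0] = 0xE6, P[1] = 0x77, P[2] = 0xA1, P[3] = 0xA6

Only C[0] changed, to 0x99. In CFB, a change in C_i flips the same bit in P_i and garbles P_{i+1}. Decrypting the received ciphertext:
P[0]: E(K, 0x48) = 0x7F; 0x99 ⊕ 0x7F = 0xE6.
P[1]: E(K, 0x99) = 0xAE; 0xD9 ⊕ 0xAE = 0x77.
P[2]: E(K, 0xD9) = 0xEE; 0x4F ⊕ 0xEE = 0xA1.
P[3]: E(K, 0x4F) = 0x78; 0xDE ⊕ 0x78 = 0xA6.
Blocks that differ from the original plaintext: P[0], P[1].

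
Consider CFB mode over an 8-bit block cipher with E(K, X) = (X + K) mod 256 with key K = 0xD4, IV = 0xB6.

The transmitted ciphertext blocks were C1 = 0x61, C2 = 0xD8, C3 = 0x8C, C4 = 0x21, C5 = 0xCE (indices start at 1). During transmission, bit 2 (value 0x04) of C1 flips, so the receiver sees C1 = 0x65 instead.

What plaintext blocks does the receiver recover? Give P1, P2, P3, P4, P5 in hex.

CFB decryption: P_i = C_i ⊕ E(K, C_{i−1}), with C_{0} = IV.
Only C1 changed, to 0x65. In CFB, a change in C_i flips the same bit in P_i and garbles P_{i+1}. Decrypting the received ciphertext:
P1: E(K, 0xB6) = 0x8A; 0x65 ⊕ 0x8A = 0xEF.
P2: E(K, 0x65) = 0x39; 0xD8 ⊕ 0x39 = 0xE1.
P3: E(K, 0xD8) = 0xAC; 0x8C ⊕ 0xAC = 0x20.
P4: E(K, 0x8C) = 0x60; 0x21 ⊕ 0x60 = 0x41.
P5: E(K, 0x21) = 0xF5; 0xCE ⊕ 0xF5 = 0x3B.
Blocks that differ from the original plaintext: P1, P2.

P1 = 0xEF, P2 = 0xE1, P3 = 0x20, P4 = 0x41, P5 = 0x3B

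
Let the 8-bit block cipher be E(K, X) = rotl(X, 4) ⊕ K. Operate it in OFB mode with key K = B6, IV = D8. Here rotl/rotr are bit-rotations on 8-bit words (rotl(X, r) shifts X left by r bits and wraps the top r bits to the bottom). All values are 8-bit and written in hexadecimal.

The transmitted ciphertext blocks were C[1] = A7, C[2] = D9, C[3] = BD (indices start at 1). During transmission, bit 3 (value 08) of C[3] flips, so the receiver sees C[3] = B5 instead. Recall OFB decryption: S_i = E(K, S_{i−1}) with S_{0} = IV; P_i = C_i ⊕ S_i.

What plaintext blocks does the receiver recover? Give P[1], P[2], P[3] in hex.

Only C[3] changed, to B5. In OFB, a change in C_i flips the same bit in P_i only; the keystream is unaffected. Decrypting the received ciphertext:
P[1]: S = E(K, D8) = 3B; A7 ⊕ 3B = 9C.
P[2]: S = E(K, 3B) = 05; D9 ⊕ 05 = DC.
P[3]: S = E(K, 05) = E6; B5 ⊕ E6 = 53.
Blocks that differ from the original plaintext: P[3].

P[1] = 9C, P[2] = DC, P[3] = 53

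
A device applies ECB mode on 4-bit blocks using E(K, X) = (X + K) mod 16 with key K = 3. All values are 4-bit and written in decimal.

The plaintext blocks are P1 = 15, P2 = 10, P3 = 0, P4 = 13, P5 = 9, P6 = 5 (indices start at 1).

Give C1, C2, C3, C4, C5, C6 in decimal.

C1 = 2, C2 = 13, C3 = 3, C4 = 0, C5 = 12, C6 = 8

ECB encryption: C_i = E(K, P_i).
C1: E(K, 15) = 2.
C2: E(K, 10) = 13.
C3: E(K, 0) = 3.
C4: E(K, 13) = 0.
C5: E(K, 9) = 12.
C6: E(K, 5) = 8.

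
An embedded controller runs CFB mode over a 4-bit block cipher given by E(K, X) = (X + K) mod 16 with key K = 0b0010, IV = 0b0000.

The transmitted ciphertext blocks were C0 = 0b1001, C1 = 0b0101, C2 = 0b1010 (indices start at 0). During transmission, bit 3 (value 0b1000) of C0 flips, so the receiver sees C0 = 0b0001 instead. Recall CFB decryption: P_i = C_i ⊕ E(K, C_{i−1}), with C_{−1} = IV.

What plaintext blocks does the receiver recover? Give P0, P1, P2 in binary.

P0 = 0b0011, P1 = 0b0110, P2 = 0b1101

Only C0 changed, to 0b0001. In CFB, a change in C_i flips the same bit in P_i and garbles P_{i+1}. Decrypting the received ciphertext:
P0: E(K, 0b0000) = 0b0010; 0b0001 ⊕ 0b0010 = 0b0011.
P1: E(K, 0b0001) = 0b0011; 0b0101 ⊕ 0b0011 = 0b0110.
P2: E(K, 0b0101) = 0b0111; 0b1010 ⊕ 0b0111 = 0b1101.
Blocks that differ from the original plaintext: P0, P1.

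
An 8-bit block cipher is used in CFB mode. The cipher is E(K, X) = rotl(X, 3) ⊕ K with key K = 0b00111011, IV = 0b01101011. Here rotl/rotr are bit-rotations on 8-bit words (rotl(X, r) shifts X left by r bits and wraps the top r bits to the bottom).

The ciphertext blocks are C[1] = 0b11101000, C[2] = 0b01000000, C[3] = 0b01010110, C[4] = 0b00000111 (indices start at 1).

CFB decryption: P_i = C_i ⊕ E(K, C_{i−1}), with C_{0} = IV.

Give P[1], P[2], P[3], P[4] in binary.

P[1] = 0b10001000, P[2] = 0b00111100, P[3] = 0b01101111, P[4] = 0b10001110

P[1]: E(K, 0b01101011) = 0b01100000; 0b11101000 ⊕ 0b01100000 = 0b10001000.
P[2]: E(K, 0b11101000) = 0b01111100; 0b01000000 ⊕ 0b01111100 = 0b00111100.
P[3]: E(K, 0b01000000) = 0b00111001; 0b01010110 ⊕ 0b00111001 = 0b01101111.
P[4]: E(K, 0b01010110) = 0b10001001; 0b00000111 ⊕ 0b10001001 = 0b10001110.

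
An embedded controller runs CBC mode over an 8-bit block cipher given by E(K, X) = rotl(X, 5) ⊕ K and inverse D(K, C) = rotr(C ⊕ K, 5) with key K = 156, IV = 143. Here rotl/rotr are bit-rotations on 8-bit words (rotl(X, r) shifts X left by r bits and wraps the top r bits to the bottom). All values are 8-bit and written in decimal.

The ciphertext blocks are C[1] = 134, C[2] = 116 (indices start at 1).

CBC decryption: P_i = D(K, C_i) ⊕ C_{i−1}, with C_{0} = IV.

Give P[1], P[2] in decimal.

P[1]: D(K, 134) = 208; 208 ⊕ 143 = 95.
P[2]: D(K, 116) = 71; 71 ⊕ 134 = 193.

P[1] = 95, P[2] = 193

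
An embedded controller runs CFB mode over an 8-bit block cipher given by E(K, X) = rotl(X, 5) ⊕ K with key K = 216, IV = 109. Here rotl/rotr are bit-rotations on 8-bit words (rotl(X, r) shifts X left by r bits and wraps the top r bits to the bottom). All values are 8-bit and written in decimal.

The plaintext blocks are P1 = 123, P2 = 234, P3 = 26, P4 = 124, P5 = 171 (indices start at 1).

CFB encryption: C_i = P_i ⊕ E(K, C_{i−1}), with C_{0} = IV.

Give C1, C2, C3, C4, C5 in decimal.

C1: E(K, 109) = 117; 123 ⊕ 117 = 14.
C2: E(K, 14) = 25; 234 ⊕ 25 = 243.
C3: E(K, 243) = 166; 26 ⊕ 166 = 188.
C4: E(K, 188) = 79; 124 ⊕ 79 = 51.
C5: E(K, 51) = 190; 171 ⊕ 190 = 21.

C1 = 14, C2 = 243, C3 = 188, C4 = 51, C5 = 21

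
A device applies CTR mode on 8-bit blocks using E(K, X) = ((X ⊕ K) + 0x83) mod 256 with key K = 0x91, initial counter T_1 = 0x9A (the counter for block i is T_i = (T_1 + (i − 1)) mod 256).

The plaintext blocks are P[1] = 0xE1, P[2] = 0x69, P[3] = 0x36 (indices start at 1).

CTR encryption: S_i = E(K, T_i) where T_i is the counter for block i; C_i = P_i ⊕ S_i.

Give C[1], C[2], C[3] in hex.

C[1]: T = 0x9A, S = E(K, T) = 0x8E; 0xE1 ⊕ 0x8E = 0x6F.
C[2]: T = 0x9B, S = E(K, T) = 0x8D; 0x69 ⊕ 0x8D = 0xE4.
C[3]: T = 0x9C, S = E(K, T) = 0x90; 0x36 ⊕ 0x90 = 0xA6.

C[1] = 0x6F, C[2] = 0xE4, C[3] = 0xA6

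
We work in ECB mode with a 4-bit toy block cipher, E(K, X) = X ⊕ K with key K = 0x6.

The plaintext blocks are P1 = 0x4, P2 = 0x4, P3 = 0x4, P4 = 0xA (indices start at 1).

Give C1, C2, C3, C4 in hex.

C1 = 0x2, C2 = 0x2, C3 = 0x2, C4 = 0xC

ECB encryption: C_i = E(K, P_i).
C1: E(K, 0x4) = 0x2.
C2: E(K, 0x4) = 0x2.
C3: E(K, 0x4) = 0x2.
C4: E(K, 0xA) = 0xC.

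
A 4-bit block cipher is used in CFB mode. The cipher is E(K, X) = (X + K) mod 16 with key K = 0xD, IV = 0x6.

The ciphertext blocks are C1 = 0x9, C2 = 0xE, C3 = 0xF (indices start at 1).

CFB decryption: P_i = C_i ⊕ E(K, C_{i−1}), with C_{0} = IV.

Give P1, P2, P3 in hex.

P1 = 0xA, P2 = 0x8, P3 = 0x4

P1: E(K, 0x6) = 0x3; 0x9 ⊕ 0x3 = 0xA.
P2: E(K, 0x9) = 0x6; 0xE ⊕ 0x6 = 0x8.
P3: E(K, 0xE) = 0xB; 0xF ⊕ 0xB = 0x4.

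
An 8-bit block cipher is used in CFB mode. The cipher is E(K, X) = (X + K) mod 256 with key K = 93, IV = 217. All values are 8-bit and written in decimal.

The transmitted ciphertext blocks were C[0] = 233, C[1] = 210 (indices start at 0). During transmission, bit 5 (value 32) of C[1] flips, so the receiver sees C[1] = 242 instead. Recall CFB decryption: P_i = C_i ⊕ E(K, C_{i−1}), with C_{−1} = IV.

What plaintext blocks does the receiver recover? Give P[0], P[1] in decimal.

P[0] = 223, P[1] = 180

Only C[1] changed, to 242. In CFB, a change in C_i flips the same bit in P_i and garbles P_{i+1}. Decrypting the received ciphertext:
P[0]: E(K, 217) = 54; 233 ⊕ 54 = 223.
P[1]: E(K, 233) = 70; 242 ⊕ 70 = 180.
Blocks that differ from the original plaintext: P[1].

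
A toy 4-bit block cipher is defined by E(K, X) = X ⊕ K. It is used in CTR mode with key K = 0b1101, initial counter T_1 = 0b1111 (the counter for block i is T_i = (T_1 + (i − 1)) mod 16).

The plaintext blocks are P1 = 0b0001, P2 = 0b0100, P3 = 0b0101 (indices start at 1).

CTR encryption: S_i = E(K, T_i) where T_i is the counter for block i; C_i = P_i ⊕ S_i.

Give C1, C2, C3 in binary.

C1 = 0b0011, C2 = 0b1001, C3 = 0b1001

C1: T = 0b1111, S = E(K, T) = 0b0010; 0b0001 ⊕ 0b0010 = 0b0011.
C2: T = 0b0000, S = E(K, T) = 0b1101; 0b0100 ⊕ 0b1101 = 0b1001.
C3: T = 0b0001, S = E(K, T) = 0b1100; 0b0101 ⊕ 0b1100 = 0b1001.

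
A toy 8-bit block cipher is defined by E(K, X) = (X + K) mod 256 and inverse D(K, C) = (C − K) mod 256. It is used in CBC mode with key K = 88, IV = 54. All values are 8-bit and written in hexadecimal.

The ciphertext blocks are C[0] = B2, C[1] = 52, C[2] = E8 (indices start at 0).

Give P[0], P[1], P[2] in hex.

P[0] = 7E, P[1] = 78, P[2] = 32

CBC decryption: P_i = D(K, C_i) ⊕ C_{i−1}, with C_{−1} = IV.
P[0]: D(K, B2) = 2A; 2A ⊕ 54 = 7E.
P[1]: D(K, 52) = CA; CA ⊕ B2 = 78.
P[2]: D(K, E8) = 60; 60 ⊕ 52 = 32.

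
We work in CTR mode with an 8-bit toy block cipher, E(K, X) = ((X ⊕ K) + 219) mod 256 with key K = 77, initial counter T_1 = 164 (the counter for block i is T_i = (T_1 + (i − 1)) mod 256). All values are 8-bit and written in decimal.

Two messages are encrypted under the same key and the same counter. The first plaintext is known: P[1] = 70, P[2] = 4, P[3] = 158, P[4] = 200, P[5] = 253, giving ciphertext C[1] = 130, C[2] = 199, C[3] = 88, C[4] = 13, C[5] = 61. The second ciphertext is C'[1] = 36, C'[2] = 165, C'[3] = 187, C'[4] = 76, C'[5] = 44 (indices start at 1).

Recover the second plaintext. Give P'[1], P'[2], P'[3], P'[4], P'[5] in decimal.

In CTR with a reused counter, both messages share the same keystream S_i, so C_i ⊕ C'_i = P_i ⊕ P'_i and thus P'_i = P_i ⊕ C_i ⊕ C'_i.
P'[1]: 70 ⊕ 130 ⊕ 36 = 224.
P'[2]: 4 ⊕ 199 ⊕ 165 = 102.
P'[3]: 158 ⊕ 88 ⊕ 187 = 125.
P'[4]: 200 ⊕ 13 ⊕ 76 = 137.
P'[5]: 253 ⊕ 61 ⊕ 44 = 236.

P'[1] = 224, P'[2] = 102, P'[3] = 125, P'[4] = 137, P'[5] = 236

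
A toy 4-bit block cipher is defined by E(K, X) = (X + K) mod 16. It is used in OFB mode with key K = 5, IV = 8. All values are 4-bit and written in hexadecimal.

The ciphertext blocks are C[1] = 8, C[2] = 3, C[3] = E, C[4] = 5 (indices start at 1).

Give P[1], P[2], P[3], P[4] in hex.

OFB decryption: S_i = E(K, S_{i−1}) with S_{0} = IV; P_i = C_i ⊕ S_i.
P[1]: S = E(K, 8) = D; 8 ⊕ D = 5.
P[2]: S = E(K, D) = 2; 3 ⊕ 2 = 1.
P[3]: S = E(K, 2) = 7; E ⊕ 7 = 9.
P[4]: S = E(K, 7) = C; 5 ⊕ C = 9.

P[1] = 5, P[2] = 1, P[3] = 9, P[4] = 9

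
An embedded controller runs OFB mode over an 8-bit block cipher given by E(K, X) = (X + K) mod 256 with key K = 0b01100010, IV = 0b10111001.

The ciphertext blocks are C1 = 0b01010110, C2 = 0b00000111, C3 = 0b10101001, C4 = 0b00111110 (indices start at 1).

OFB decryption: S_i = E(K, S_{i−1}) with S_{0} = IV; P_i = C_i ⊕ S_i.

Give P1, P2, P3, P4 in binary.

P1: S = E(K, 0b10111001) = 0b00011011; 0b01010110 ⊕ 0b00011011 = 0b01001101.
P2: S = E(K, 0b00011011) = 0b01111101; 0b00000111 ⊕ 0b01111101 = 0b01111010.
P3: S = E(K, 0b01111101) = 0b11011111; 0b10101001 ⊕ 0b11011111 = 0b01110110.
P4: S = E(K, 0b11011111) = 0b01000001; 0b00111110 ⊕ 0b01000001 = 0b01111111.

P1 = 0b01001101, P2 = 0b01111010, P3 = 0b01110110, P4 = 0b01111111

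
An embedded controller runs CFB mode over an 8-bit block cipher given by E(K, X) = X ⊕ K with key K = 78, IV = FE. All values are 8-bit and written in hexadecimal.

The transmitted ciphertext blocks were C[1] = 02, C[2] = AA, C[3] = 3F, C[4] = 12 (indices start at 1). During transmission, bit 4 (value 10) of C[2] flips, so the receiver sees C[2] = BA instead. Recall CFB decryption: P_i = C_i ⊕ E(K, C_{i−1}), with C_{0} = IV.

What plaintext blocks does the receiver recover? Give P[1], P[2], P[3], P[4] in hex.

P[1] = 84, P[2] = C0, P[3] = FD, P[4] = 55

Only C[2] changed, to BA. In CFB, a change in C_i flips the same bit in P_i and garbles P_{i+1}. Decrypting the received ciphertext:
P[1]: E(K, FE) = 86; 02 ⊕ 86 = 84.
P[2]: E(K, 02) = 7A; BA ⊕ 7A = C0.
P[3]: E(K, BA) = C2; 3F ⊕ C2 = FD.
P[4]: E(K, 3F) = 47; 12 ⊕ 47 = 55.
Blocks that differ from the original plaintext: P[2], P[3].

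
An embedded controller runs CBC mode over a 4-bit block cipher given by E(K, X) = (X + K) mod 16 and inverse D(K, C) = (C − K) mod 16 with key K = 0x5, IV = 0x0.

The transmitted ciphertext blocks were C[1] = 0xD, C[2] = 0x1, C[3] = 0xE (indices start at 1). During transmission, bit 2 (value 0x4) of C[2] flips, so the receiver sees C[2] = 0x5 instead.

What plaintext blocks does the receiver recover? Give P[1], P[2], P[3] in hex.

CBC decryption: P_i = D(K, C_i) ⊕ C_{i−1}, with C_{0} = IV.
Only C[2] changed, to 0x5. In CBC, a change in C_i garbles P_i and flips the same bit in P_{i+1}. Decrypting the received ciphertext:
P[1]: D(K, 0xD) = 0x8; 0x8 ⊕ 0x0 = 0x8.
P[2]: D(K, 0x5) = 0x0; 0x0 ⊕ 0xD = 0xD.
P[3]: D(K, 0xE) = 0x9; 0x9 ⊕ 0x5 = 0xC.
Blocks that differ from the original plaintext: P[2], P[3].

P[1] = 0x8, P[2] = 0xD, P[3] = 0xC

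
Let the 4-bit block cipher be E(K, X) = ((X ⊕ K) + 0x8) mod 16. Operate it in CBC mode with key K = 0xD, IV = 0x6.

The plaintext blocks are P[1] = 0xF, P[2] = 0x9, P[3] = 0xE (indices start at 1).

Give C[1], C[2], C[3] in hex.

C[1] = 0xC, C[2] = 0x0, C[3] = 0xB

CBC encryption: C_i = E(K, P_i ⊕ C_{i−1}), with C_{0} = IV.
C[1]: P[1] ⊕ 0x6 = 0x9; E(K, 0x9) = 0xC.
C[2]: P[2] ⊕ 0xC = 0x5; E(K, 0x5) = 0x0.
C[3]: P[3] ⊕ 0x0 = 0xE; E(K, 0xE) = 0xB.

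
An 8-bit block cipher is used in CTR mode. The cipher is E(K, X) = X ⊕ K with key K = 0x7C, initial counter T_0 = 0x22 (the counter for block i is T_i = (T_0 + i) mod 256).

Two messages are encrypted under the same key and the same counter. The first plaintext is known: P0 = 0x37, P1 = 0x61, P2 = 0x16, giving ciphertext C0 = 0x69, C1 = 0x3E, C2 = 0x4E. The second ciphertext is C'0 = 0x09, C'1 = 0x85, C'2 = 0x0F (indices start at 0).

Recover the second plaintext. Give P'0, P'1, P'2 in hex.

P'0 = 0x57, P'1 = 0xDA, P'2 = 0x57

In CTR with a reused counter, both messages share the same keystream S_i, so C_i ⊕ C'_i = P_i ⊕ P'_i and thus P'_i = P_i ⊕ C_i ⊕ C'_i.
P'0: 0x37 ⊕ 0x69 ⊕ 0x09 = 0x57.
P'1: 0x61 ⊕ 0x3E ⊕ 0x85 = 0xDA.
P'2: 0x16 ⊕ 0x4E ⊕ 0x0F = 0x57.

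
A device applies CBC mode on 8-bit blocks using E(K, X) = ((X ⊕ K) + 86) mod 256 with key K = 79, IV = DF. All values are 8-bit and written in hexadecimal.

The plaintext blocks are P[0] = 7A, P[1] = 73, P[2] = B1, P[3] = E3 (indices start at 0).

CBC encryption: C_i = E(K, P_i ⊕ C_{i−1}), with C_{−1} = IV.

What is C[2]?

C[0]: P[0] ⊕ DF = A5; E(K, A5) = 62.
C[1]: P[1] ⊕ 62 = 11; E(K, 11) = EE.
C[2]: P[2] ⊕ EE = 5F; E(K, 5F) = AC.

C[2] = AC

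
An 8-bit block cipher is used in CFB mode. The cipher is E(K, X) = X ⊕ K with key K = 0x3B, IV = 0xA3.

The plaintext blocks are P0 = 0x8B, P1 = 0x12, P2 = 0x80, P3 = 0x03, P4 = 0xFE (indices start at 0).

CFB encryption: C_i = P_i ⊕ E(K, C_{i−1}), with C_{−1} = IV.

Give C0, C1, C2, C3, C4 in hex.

C0 = 0x13, C1 = 0x3A, C2 = 0x81, C3 = 0xB9, C4 = 0x7C

C0: E(K, 0xA3) = 0x98; 0x8B ⊕ 0x98 = 0x13.
C1: E(K, 0x13) = 0x28; 0x12 ⊕ 0x28 = 0x3A.
C2: E(K, 0x3A) = 0x01; 0x80 ⊕ 0x01 = 0x81.
C3: E(K, 0x81) = 0xBA; 0x03 ⊕ 0xBA = 0xB9.
C4: E(K, 0xB9) = 0x82; 0xFE ⊕ 0x82 = 0x7C.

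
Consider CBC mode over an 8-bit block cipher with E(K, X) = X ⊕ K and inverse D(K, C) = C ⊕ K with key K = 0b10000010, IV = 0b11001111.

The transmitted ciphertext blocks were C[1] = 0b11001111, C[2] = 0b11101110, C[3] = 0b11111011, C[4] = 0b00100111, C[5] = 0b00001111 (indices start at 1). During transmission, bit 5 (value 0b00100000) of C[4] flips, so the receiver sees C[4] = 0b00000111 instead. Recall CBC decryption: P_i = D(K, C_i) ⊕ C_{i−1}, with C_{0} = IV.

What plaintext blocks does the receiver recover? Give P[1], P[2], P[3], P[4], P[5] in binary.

P[1] = 0b10000010, P[2] = 0b10100011, P[3] = 0b10010111, P[4] = 0b01111110, P[5] = 0b10001010

Only C[4] changed, to 0b00000111. In CBC, a change in C_i garbles P_i and flips the same bit in P_{i+1}. Decrypting the received ciphertext:
P[1]: D(K, 0b11001111) = 0b01001101; 0b01001101 ⊕ 0b11001111 = 0b10000010.
P[2]: D(K, 0b11101110) = 0b01101100; 0b01101100 ⊕ 0b11001111 = 0b10100011.
P[3]: D(K, 0b11111011) = 0b01111001; 0b01111001 ⊕ 0b11101110 = 0b10010111.
P[4]: D(K, 0b00000111) = 0b10000101; 0b10000101 ⊕ 0b11111011 = 0b01111110.
P[5]: D(K, 0b00001111) = 0b10001101; 0b10001101 ⊕ 0b00000111 = 0b10001010.
Blocks that differ from the original plaintext: P[4], P[5].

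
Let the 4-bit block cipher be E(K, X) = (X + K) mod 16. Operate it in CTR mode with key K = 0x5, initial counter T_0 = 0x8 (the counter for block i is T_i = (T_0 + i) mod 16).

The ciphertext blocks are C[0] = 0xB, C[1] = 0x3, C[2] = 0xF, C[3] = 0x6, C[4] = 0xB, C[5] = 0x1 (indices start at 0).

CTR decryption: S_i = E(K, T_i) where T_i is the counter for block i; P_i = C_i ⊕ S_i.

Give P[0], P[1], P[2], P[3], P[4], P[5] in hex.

P[0]: T = 0x8, S = E(K, T) = 0xD; 0xB ⊕ 0xD = 0x6.
P[1]: T = 0x9, S = E(K, T) = 0xE; 0x3 ⊕ 0xE = 0xD.
P[2]: T = 0xA, S = E(K, T) = 0xF; 0xF ⊕ 0xF = 0x0.
P[3]: T = 0xB, S = E(K, T) = 0x0; 0x6 ⊕ 0x0 = 0x6.
P[4]: T = 0xC, S = E(K, T) = 0x1; 0xB ⊕ 0x1 = 0xA.
P[5]: T = 0xD, S = E(K, T) = 0x2; 0x1 ⊕ 0x2 = 0x3.

P[0] = 0x6, P[1] = 0xD, P[2] = 0x0, P[3] = 0x6, P[4] = 0xA, P[5] = 0x3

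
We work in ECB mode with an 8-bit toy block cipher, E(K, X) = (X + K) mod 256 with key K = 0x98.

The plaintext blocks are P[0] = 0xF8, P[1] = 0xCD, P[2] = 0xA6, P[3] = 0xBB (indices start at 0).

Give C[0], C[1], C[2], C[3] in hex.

C[0] = 0x90, C[1] = 0x65, C[2] = 0x3E, C[3] = 0x53

ECB encryption: C_i = E(K, P_i).
C[0]: E(K, 0xF8) = 0x90.
C[1]: E(K, 0xCD) = 0x65.
C[2]: E(K, 0xA6) = 0x3E.
C[3]: E(K, 0xBB) = 0x53.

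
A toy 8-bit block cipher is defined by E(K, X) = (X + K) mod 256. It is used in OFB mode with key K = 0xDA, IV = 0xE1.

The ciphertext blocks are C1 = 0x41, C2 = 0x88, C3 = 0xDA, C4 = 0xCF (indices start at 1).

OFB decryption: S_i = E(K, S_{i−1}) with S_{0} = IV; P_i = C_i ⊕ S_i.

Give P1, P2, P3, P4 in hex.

P1 = 0xFA, P2 = 0x1D, P3 = 0xB5, P4 = 0x86

P1: S = E(K, 0xE1) = 0xBB; 0x41 ⊕ 0xBB = 0xFA.
P2: S = E(K, 0xBB) = 0x95; 0x88 ⊕ 0x95 = 0x1D.
P3: S = E(K, 0x95) = 0x6F; 0xDA ⊕ 0x6F = 0xB5.
P4: S = E(K, 0x6F) = 0x49; 0xCF ⊕ 0x49 = 0x86.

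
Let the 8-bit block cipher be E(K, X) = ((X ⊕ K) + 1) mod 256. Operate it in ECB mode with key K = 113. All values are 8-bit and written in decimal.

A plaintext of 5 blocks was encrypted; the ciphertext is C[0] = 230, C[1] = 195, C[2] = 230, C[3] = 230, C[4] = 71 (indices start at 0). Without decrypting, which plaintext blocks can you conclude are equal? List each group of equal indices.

P[0] = P[2] = P[3]

ECB encrypts each block independently with the same key, so equal ciphertext blocks imply equal plaintext blocks.
C[0] = C[2] = C[3] = 230, so P[0] = P[2] = P[3].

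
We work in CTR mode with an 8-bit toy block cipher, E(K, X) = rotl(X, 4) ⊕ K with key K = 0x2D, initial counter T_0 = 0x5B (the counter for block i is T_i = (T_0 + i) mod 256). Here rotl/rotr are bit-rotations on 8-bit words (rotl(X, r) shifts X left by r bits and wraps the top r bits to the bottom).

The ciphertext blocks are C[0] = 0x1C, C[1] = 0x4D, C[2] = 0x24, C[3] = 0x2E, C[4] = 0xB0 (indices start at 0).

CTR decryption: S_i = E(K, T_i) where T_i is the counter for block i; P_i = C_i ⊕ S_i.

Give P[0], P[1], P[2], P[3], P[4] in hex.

P[0] = 0x84, P[1] = 0xA5, P[2] = 0xDC, P[3] = 0xE6, P[4] = 0x68

P[0]: T = 0x5B, S = E(K, T) = 0x98; 0x1C ⊕ 0x98 = 0x84.
P[1]: T = 0x5C, S = E(K, T) = 0xE8; 0x4D ⊕ 0xE8 = 0xA5.
P[2]: T = 0x5D, S = E(K, T) = 0xF8; 0x24 ⊕ 0xF8 = 0xDC.
P[3]: T = 0x5E, S = E(K, T) = 0xC8; 0x2E ⊕ 0xC8 = 0xE6.
P[4]: T = 0x5F, S = E(K, T) = 0xD8; 0xB0 ⊕ 0xD8 = 0x68.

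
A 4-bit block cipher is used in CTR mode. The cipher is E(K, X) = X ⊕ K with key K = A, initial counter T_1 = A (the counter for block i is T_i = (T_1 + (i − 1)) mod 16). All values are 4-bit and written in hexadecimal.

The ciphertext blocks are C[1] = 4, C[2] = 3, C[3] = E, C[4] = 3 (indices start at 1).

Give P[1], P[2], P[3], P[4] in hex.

P[1] = 4, P[2] = 2, P[3] = 8, P[4] = 4

CTR decryption: S_i = E(K, T_i) where T_i is the counter for block i; P_i = C_i ⊕ S_i.
P[1]: T = A, S = E(K, T) = 0; 4 ⊕ 0 = 4.
P[2]: T = B, S = E(K, T) = 1; 3 ⊕ 1 = 2.
P[3]: T = C, S = E(K, T) = 6; E ⊕ 6 = 8.
P[4]: T = D, S = E(K, T) = 7; 3 ⊕ 7 = 4.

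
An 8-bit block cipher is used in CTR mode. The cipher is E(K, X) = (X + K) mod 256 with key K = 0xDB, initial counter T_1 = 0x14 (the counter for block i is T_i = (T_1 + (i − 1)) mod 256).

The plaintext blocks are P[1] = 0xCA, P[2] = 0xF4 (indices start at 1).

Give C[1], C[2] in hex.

CTR encryption: S_i = E(K, T_i) where T_i is the counter for block i; C_i = P_i ⊕ S_i.
C[1]: T = 0x14, S = E(K, T) = 0xEF; 0xCA ⊕ 0xEF = 0x25.
C[2]: T = 0x15, S = E(K, T) = 0xF0; 0xF4 ⊕ 0xF0 = 0x04.

C[1] = 0x25, C[2] = 0x04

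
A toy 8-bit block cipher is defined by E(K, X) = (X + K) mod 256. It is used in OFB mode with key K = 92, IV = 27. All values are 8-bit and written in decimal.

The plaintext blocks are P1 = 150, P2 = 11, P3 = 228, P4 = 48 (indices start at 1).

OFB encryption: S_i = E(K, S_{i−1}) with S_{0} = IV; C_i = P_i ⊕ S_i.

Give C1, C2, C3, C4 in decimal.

C1: S = E(K, 27) = 119; 150 ⊕ 119 = 225.
C2: S = E(K, 119) = 211; 11 ⊕ 211 = 216.
C3: S = E(K, 211) = 47; 228 ⊕ 47 = 203.
C4: S = E(K, 47) = 139; 48 ⊕ 139 = 187.

C1 = 225, C2 = 216, C3 = 203, C4 = 187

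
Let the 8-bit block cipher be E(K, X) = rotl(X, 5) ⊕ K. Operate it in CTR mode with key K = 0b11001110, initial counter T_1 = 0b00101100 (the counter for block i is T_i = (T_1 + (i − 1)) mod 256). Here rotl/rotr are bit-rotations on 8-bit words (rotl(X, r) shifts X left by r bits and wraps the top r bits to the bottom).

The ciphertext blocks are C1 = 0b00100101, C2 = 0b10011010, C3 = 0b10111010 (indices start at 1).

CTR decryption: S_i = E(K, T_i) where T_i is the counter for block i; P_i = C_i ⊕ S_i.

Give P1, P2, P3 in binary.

P1: T = 0b00101100, S = E(K, T) = 0b01001011; 0b00100101 ⊕ 0b01001011 = 0b01101110.
P2: T = 0b00101101, S = E(K, T) = 0b01101011; 0b10011010 ⊕ 0b01101011 = 0b11110001.
P3: T = 0b00101110, S = E(K, T) = 0b00001011; 0b10111010 ⊕ 0b00001011 = 0b10110001.

P1 = 0b01101110, P2 = 0b11110001, P3 = 0b10110001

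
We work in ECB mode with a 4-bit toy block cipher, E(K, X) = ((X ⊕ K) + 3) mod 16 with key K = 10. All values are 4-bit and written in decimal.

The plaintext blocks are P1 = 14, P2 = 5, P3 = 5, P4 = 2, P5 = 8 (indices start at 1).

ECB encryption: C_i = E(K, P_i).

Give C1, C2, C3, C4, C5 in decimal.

C1: E(K, 14) = 7.
C2: E(K, 5) = 2.
C3: E(K, 5) = 2.
C4: E(K, 2) = 11.
C5: E(K, 8) = 5.

C1 = 7, C2 = 2, C3 = 2, C4 = 11, C5 = 5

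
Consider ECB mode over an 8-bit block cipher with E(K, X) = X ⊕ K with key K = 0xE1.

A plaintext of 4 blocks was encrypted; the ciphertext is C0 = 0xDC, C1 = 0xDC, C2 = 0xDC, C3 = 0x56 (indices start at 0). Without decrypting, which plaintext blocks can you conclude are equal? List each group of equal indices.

ECB encrypts each block independently with the same key, so equal ciphertext blocks imply equal plaintext blocks.
C0 = C1 = C2 = 0xDC, so P0 = P1 = P2.

P0 = P1 = P2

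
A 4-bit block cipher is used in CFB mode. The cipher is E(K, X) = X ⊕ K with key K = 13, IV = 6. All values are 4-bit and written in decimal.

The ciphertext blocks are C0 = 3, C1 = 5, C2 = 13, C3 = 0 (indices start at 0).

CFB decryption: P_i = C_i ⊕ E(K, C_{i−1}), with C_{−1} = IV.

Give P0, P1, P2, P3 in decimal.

P0 = 8, P1 = 11, P2 = 5, P3 = 0

P0: E(K, 6) = 11; 3 ⊕ 11 = 8.
P1: E(K, 3) = 14; 5 ⊕ 14 = 11.
P2: E(K, 5) = 8; 13 ⊕ 8 = 5.
P3: E(K, 13) = 0; 0 ⊕ 0 = 0.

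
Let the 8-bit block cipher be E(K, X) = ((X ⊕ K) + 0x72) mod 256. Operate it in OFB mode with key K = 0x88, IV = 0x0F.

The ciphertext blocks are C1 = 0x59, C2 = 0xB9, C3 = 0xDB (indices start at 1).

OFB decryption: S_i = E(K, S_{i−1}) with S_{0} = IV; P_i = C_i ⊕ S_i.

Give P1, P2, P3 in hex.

P1 = 0xA0, P2 = 0x5A, P3 = 0x06

P1: S = E(K, 0x0F) = 0xF9; 0x59 ⊕ 0xF9 = 0xA0.
P2: S = E(K, 0xF9) = 0xE3; 0xB9 ⊕ 0xE3 = 0x5A.
P3: S = E(K, 0xE3) = 0xDD; 0xDB ⊕ 0xDD = 0x06.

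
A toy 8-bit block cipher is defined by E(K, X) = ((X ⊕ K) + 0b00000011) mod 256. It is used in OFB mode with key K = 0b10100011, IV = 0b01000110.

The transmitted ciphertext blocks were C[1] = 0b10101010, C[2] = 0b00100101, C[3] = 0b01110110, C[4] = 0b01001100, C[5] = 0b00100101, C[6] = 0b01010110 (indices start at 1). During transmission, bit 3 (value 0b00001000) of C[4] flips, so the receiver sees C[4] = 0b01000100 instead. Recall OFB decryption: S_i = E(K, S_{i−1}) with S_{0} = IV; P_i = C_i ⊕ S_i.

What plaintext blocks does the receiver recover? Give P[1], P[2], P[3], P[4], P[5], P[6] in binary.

Only C[4] changed, to 0b01000100. In OFB, a change in C_i flips the same bit in P_i only; the keystream is unaffected. Decrypting the received ciphertext:
P[1]: S = E(K, 0b01000110) = 0b11101000; 0b10101010 ⊕ 0b11101000 = 0b01000010.
P[2]: S = E(K, 0b11101000) = 0b01001110; 0b00100101 ⊕ 0b01001110 = 0b01101011.
P[3]: S = E(K, 0b01001110) = 0b11110000; 0b01110110 ⊕ 0b11110000 = 0b10000110.
P[4]: S = E(K, 0b11110000) = 0b01010110; 0b01000100 ⊕ 0b01010110 = 0b00010010.
P[5]: S = E(K, 0b01010110) = 0b11111000; 0b00100101 ⊕ 0b11111000 = 0b11011101.
P[6]: S = E(K, 0b11111000) = 0b01011110; 0b01010110 ⊕ 0b01011110 = 0b00001000.
Blocks that differ from the original plaintext: P[4].

P[1] = 0b01000010, P[2] = 0b01101011, P[3] = 0b10000110, P[4] = 0b00010010, P[5] = 0b11011101, P[6] = 0b00001000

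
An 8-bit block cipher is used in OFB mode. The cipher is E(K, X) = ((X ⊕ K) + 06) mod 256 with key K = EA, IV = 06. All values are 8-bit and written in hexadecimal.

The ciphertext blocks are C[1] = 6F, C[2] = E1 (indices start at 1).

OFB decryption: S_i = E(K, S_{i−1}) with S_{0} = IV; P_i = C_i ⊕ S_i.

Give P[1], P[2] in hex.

P[1]: S = E(K, 06) = F2; 6F ⊕ F2 = 9D.
P[2]: S = E(K, F2) = 1E; E1 ⊕ 1E = FF.

P[1] = 9D, P[2] = FF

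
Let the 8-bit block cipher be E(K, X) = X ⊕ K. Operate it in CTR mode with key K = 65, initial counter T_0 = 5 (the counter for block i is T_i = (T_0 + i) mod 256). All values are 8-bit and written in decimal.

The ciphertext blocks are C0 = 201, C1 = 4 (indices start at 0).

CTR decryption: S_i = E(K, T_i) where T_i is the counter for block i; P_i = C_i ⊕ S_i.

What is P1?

P1: T = 6, S = E(K, T) = 71; 4 ⊕ 71 = 67.

P1 = 67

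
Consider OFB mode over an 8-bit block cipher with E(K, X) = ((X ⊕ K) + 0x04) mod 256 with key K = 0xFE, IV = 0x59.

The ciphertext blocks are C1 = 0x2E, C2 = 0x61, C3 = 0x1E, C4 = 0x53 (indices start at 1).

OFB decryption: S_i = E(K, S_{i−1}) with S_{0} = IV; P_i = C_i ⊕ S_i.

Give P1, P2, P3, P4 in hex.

P1: S = E(K, 0x59) = 0xAB; 0x2E ⊕ 0xAB = 0x85.
P2: S = E(K, 0xAB) = 0x59; 0x61 ⊕ 0x59 = 0x38.
P3: S = E(K, 0x59) = 0xAB; 0x1E ⊕ 0xAB = 0xB5.
P4: S = E(K, 0xAB) = 0x59; 0x53 ⊕ 0x59 = 0x0A.

P1 = 0x85, P2 = 0x38, P3 = 0xB5, P4 = 0x0A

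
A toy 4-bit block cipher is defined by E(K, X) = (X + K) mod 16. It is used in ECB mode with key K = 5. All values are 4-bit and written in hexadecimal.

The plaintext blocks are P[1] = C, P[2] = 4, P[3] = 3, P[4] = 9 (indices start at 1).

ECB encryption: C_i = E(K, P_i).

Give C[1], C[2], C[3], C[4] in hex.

C[1]: E(K, C) = 1.
C[2]: E(K, 4) = 9.
C[3]: E(K, 3) = 8.
C[4]: E(K, 9) = E.

C[1] = 1, C[2] = 9, C[3] = 8, C[4] = E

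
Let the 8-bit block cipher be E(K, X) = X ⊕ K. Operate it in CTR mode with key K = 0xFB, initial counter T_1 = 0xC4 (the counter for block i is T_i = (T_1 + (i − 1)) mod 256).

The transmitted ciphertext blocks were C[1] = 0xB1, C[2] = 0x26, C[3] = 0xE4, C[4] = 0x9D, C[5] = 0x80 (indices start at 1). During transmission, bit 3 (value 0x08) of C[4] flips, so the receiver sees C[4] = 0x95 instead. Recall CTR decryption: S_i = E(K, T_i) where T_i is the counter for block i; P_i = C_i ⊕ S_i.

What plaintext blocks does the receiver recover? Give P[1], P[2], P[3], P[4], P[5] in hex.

Only C[4] changed, to 0x95. In CTR, a change in C_i flips the same bit in P_i only; the keystream is unaffected. Decrypting the received ciphertext:
P[1]: T = 0xC4, S = E(K, T) = 0x3F; 0xB1 ⊕ 0x3F = 0x8E.
P[2]: T = 0xC5, S = E(K, T) = 0x3E; 0x26 ⊕ 0x3E = 0x18.
P[3]: T = 0xC6, S = E(K, T) = 0x3D; 0xE4 ⊕ 0x3D = 0xD9.
P[4]: T = 0xC7, S = E(K, T) = 0x3C; 0x95 ⊕ 0x3C = 0xA9.
P[5]: T = 0xC8, S = E(K, T) = 0x33; 0x80 ⊕ 0x33 = 0xB3.
Blocks that differ from the original plaintext: P[4].

P[1] = 0x8E, P[2] = 0x18, P[3] = 0xD9, P[4] = 0xA9, P[5] = 0xB3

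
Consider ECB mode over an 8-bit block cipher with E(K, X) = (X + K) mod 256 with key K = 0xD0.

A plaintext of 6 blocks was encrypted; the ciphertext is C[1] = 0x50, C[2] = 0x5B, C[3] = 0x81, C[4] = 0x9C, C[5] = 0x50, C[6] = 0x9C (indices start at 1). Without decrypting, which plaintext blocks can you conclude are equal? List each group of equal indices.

ECB encrypts each block independently with the same key, so equal ciphertext blocks imply equal plaintext blocks.
C[1] = C[5] = 0x50, so P[1] = P[5].
C[4] = C[6] = 0x9C, so P[4] = P[6].

P[1] = P[5]; P[4] = P[6]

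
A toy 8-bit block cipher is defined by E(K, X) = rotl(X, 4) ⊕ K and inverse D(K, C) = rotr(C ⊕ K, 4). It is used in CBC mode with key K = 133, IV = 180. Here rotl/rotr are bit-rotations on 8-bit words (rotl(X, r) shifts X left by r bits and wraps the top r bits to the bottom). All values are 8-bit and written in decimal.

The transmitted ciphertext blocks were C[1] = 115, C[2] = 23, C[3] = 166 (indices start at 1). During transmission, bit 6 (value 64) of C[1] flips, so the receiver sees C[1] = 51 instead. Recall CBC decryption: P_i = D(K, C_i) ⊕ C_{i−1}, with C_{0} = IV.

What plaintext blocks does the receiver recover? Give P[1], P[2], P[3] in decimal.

P[1] = 223, P[2] = 26, P[3] = 37

Only C[1] changed, to 51. In CBC, a change in C_i garbles P_i and flips the same bit in P_{i+1}. Decrypting the received ciphertext:
P[1]: D(K, 51) = 107; 107 ⊕ 180 = 223.
P[2]: D(K, 23) = 41; 41 ⊕ 51 = 26.
P[3]: D(K, 166) = 50; 50 ⊕ 23 = 37.
Blocks that differ from the original plaintext: P[1], P[2].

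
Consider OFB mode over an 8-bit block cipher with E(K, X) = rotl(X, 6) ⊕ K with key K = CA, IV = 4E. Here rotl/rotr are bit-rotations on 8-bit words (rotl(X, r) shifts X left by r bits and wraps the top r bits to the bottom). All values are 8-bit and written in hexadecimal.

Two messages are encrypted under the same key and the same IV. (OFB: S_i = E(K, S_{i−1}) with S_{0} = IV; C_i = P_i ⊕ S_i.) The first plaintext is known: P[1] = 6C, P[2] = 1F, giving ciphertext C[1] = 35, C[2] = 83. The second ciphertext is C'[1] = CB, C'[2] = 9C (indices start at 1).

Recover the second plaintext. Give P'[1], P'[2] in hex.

In OFB with a reused IV, both messages share the same keystream S_i, so C_i ⊕ C'_i = P_i ⊕ P'_i and thus P'_i = P_i ⊕ C_i ⊕ C'_i.
P'[1]: 6C ⊕ 35 ⊕ CB = 92.
P'[2]: 1F ⊕ 83 ⊕ 9C = 00.

P'[1] = 92, P'[2] = 00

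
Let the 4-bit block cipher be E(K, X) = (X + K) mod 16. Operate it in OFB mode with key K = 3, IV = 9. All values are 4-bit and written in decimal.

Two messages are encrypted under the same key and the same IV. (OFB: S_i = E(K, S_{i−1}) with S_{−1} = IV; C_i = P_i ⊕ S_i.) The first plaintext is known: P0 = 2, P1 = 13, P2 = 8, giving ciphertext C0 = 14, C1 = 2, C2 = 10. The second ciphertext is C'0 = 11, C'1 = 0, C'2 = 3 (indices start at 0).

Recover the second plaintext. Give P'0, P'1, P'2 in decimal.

In OFB with a reused IV, both messages share the same keystream S_i, so C_i ⊕ C'_i = P_i ⊕ P'_i and thus P'_i = P_i ⊕ C_i ⊕ C'_i.
P'0: 2 ⊕ 14 ⊕ 11 = 7.
P'1: 13 ⊕ 2 ⊕ 0 = 15.
P'2: 8 ⊕ 10 ⊕ 3 = 1.

P'0 = 7, P'1 = 15, P'2 = 1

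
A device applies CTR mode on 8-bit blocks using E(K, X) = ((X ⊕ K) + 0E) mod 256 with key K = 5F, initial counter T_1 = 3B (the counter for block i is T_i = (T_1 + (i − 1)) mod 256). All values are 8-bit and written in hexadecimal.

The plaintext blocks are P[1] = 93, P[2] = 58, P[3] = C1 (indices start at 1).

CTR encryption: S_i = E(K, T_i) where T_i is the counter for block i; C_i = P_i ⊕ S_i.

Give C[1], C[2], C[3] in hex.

C[1] = E1, C[2] = 29, C[3] = B1

C[1]: T = 3B, S = E(K, T) = 72; 93 ⊕ 72 = E1.
C[2]: T = 3C, S = E(K, T) = 71; 58 ⊕ 71 = 29.
C[3]: T = 3D, S = E(K, T) = 70; C1 ⊕ 70 = B1.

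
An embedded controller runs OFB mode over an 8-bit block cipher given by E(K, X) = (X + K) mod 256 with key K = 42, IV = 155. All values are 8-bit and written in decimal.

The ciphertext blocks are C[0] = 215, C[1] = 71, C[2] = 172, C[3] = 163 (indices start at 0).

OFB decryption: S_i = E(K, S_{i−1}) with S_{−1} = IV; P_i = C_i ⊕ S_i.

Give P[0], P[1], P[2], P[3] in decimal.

P[0] = 18, P[1] = 168, P[2] = 181, P[3] = 224

P[0]: S = E(K, 155) = 197; 215 ⊕ 197 = 18.
P[1]: S = E(K, 197) = 239; 71 ⊕ 239 = 168.
P[2]: S = E(K, 239) = 25; 172 ⊕ 25 = 181.
P[3]: S = E(K, 25) = 67; 163 ⊕ 67 = 224.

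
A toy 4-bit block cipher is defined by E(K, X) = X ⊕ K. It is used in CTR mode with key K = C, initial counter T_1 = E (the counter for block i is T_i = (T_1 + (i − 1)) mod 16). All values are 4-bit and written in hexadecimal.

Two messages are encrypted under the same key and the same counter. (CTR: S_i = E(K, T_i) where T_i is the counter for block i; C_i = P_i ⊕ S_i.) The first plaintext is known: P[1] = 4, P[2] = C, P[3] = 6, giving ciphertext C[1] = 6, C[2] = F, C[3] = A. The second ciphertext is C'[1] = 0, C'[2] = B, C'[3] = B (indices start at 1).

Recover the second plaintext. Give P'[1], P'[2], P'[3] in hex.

In CTR with a reused counter, both messages share the same keystream S_i, so C_i ⊕ C'_i = P_i ⊕ P'_i and thus P'_i = P_i ⊕ C_i ⊕ C'_i.
P'[1]: 4 ⊕ 6 ⊕ 0 = 2.
P'[2]: C ⊕ F ⊕ B = 8.
P'[3]: 6 ⊕ A ⊕ B = 7.

P'[1] = 2, P'[2] = 8, P'[3] = 7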